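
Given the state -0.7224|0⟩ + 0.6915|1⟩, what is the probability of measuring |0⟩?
0.5219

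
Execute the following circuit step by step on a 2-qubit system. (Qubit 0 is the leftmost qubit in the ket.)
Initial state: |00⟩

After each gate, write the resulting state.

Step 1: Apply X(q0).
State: |10⟩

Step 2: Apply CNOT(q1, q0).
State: |10⟩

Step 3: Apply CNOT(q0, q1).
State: |11⟩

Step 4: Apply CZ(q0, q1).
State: -|11⟩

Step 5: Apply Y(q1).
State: i|10⟩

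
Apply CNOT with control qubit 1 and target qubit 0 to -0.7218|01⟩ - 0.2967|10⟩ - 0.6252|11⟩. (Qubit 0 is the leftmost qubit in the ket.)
-0.6252|01⟩ - 0.2967|10⟩ - 0.7218|11⟩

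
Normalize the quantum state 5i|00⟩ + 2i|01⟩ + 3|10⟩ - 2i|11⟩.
0.7715i|00⟩ + 0.3086i|01⟩ + 0.4629|10⟩ - 0.3086i|11⟩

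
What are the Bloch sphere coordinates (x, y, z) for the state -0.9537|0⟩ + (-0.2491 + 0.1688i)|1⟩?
(0.4751, -0.322, 0.819)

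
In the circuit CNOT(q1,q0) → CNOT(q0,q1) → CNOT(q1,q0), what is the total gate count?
3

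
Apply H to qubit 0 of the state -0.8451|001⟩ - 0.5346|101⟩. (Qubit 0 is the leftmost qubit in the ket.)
-0.9756|001⟩ - 0.2196|101⟩

H on qubit 0 mixes each pair of kets that differ only in qubit 0: amplitudes (a, b) of (|…0…⟩, |…1…⟩) become ((a + b)/√2, (a − b)/√2). Kets absent from the input have amplitude 0.
(|001⟩, |101⟩): (a, b) = (-0.8451, -0.5346) → (-0.9756, -0.2196)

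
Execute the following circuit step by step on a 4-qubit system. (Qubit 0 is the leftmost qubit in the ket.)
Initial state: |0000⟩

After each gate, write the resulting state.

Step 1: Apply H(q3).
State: 1/√2|0000⟩ + 1/√2|0001⟩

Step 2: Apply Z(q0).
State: 1/√2|0000⟩ + 1/√2|0001⟩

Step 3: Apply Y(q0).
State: (1/√2)i|1000⟩ + (1/√2)i|1001⟩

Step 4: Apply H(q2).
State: (1/2)i|1000⟩ + (1/2)i|1001⟩ + (1/2)i|1010⟩ + (1/2)i|1011⟩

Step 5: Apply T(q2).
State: (1/2)i|1000⟩ + (1/2)i|1001⟩ + (-1/√8 + (1/√8)i)|1010⟩ + (-1/√8 + (1/√8)i)|1011⟩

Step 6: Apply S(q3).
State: (1/2)i|1000⟩ - 1/2|1001⟩ + (-1/√8 + (1/√8)i)|1010⟩ + (-1/√8 - (1/√8)i)|1011⟩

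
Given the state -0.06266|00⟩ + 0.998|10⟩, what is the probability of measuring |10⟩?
0.996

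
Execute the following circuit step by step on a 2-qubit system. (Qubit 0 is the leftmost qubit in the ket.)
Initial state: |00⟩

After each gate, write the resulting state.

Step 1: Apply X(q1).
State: |01⟩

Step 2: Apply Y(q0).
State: i|11⟩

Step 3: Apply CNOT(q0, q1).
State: i|10⟩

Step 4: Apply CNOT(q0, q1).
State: i|11⟩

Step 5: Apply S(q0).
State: -|11⟩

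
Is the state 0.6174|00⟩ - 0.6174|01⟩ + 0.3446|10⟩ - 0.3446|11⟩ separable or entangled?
Separable

Writing the state as a|00⟩ + b|01⟩ + c|10⟩ + d|11⟩, it is a product state iff ad − bc = 0.
Here (a, b, c, d) = (0.6174, -0.6174, 0.3446, -0.3446): ad − bc = (0.6174)(-0.3446) − (-0.6174)(0.3446) = 0, so the state is separable.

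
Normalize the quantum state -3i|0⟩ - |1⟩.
-0.9487i|0⟩ - 0.3162|1⟩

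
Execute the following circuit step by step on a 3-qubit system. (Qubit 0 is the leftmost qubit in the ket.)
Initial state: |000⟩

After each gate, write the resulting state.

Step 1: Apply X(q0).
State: |100⟩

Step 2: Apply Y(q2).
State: i|101⟩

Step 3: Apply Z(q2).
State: -i|101⟩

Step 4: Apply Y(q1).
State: |111⟩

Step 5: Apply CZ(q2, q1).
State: -|111⟩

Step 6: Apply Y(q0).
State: i|011⟩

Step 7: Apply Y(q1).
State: |001⟩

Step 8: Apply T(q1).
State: |001⟩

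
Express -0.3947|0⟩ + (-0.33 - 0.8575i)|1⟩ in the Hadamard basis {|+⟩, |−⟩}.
(-0.5124 - 0.6063i)|+⟩ + (-0.04575 + 0.6063i)|−⟩

With |ψ⟩ = α|0⟩ + β|1⟩, the Hadamard-basis coefficients are ⟨+|ψ⟩ = (α + β)/√2 and ⟨−|ψ⟩ = (α − β)/√2.
Here α = -0.3947, β = (-0.33 - 0.8575i): (α + β)/√2 = (-0.5124 - 0.6063i), (α − β)/√2 = (-0.04575 + 0.6063i).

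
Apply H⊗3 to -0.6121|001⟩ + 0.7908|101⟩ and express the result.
0.06318|000⟩ - 0.06318|001⟩ + 0.06318|010⟩ - 0.06318|011⟩ - 0.496|100⟩ + 0.496|101⟩ - 0.496|110⟩ + 0.496|111⟩

H⊗3 gives amp(|y⟩) = (1/2√2) Σ_x (−1)^(x·y) amp(|x⟩), where x·y is the number of positions in which both x and y have a 1.
|000⟩: (-0.6121 + 0.7908)/(2√2) = 0.06318
|001⟩: (0.6121 - 0.7908)/(2√2) = -0.06318
|010⟩: (-0.6121 + 0.7908)/(2√2) = 0.06318
|011⟩: (0.6121 - 0.7908)/(2√2) = -0.06318
|100⟩: (-0.6121 - 0.7908)/(2√2) = -0.496
|101⟩: (0.6121 + 0.7908)/(2√2) = 0.496
|110⟩: (-0.6121 - 0.7908)/(2√2) = -0.496
|111⟩: (0.6121 + 0.7908)/(2√2) = 0.496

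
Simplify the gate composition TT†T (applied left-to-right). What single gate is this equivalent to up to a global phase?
T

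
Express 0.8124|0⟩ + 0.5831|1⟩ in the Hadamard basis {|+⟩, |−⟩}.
0.9868|+⟩ + 0.1621|−⟩

With |ψ⟩ = α|0⟩ + β|1⟩, the Hadamard-basis coefficients are ⟨+|ψ⟩ = (α + β)/√2 and ⟨−|ψ⟩ = (α − β)/√2.
Here α = 0.8124, β = 0.5831: (α + β)/√2 = 0.9868, (α − β)/√2 = 0.1621.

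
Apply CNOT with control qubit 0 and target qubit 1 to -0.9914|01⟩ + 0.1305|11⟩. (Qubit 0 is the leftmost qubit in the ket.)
-0.9914|01⟩ + 0.1305|10⟩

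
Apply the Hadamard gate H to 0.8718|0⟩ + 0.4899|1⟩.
0.9629|0⟩ + 0.27|1⟩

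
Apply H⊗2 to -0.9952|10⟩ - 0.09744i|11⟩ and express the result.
(-0.4976 - 0.04872i)|00⟩ + (-0.4976 + 0.04872i)|01⟩ + (0.4976 + 0.04872i)|10⟩ + (0.4976 - 0.04872i)|11⟩

H⊗2 gives amp(|y⟩) = (1/2) Σ_x (−1)^(x·y) amp(|x⟩), where x·y is the number of positions in which both x and y have a 1.
|00⟩: (-0.9952 - 0.09744i)/2 = (-0.4976 - 0.04872i)
|01⟩: (-0.9952 + 0.09744i)/2 = (-0.4976 + 0.04872i)
|10⟩: (0.9952 + 0.09744i)/2 = (0.4976 + 0.04872i)
|11⟩: (0.9952 - 0.09744i)/2 = (0.4976 - 0.04872i)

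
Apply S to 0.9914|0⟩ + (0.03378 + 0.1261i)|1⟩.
0.9914|0⟩ + (-0.1261 + 0.03378i)|1⟩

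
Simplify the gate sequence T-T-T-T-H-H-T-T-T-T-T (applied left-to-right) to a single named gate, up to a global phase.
T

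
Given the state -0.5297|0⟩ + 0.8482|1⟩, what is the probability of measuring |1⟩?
0.7194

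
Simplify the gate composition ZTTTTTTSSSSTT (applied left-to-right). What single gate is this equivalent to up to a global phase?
Z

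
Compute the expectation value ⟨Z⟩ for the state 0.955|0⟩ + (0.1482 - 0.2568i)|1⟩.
0.8241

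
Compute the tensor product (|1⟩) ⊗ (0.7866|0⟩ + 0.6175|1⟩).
0.7866|10⟩ + 0.6175|11⟩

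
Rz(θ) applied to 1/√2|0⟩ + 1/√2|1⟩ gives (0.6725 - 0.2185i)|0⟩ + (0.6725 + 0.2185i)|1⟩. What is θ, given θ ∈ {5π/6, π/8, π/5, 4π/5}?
π/5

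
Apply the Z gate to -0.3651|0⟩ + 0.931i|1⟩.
-0.3651|0⟩ - 0.931i|1⟩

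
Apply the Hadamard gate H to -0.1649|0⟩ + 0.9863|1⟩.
0.5808|0⟩ - 0.814|1⟩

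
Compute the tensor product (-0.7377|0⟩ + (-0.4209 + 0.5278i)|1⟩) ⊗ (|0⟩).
-0.7377|00⟩ + (-0.4209 + 0.5278i)|10⟩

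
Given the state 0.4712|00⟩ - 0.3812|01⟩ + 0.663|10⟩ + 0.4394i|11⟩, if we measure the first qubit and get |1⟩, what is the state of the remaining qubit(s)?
0.8336|0⟩ + 0.5524i|1⟩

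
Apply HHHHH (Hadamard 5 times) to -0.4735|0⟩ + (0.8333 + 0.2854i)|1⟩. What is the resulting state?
(0.2544 + 0.2018i)|0⟩ + (-0.924 - 0.2018i)|1⟩

H² = I, so H^5 = H: a single Hadamard. With (a, b) = (-0.4735, (0.8333 + 0.2854i)), H gives ((a + b)/√2, (a − b)/√2) = ((0.2544 + 0.2018i), (-0.924 - 0.2018i)).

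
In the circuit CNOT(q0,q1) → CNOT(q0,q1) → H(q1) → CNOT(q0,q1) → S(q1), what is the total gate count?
5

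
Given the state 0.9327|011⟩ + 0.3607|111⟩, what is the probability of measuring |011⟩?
0.8699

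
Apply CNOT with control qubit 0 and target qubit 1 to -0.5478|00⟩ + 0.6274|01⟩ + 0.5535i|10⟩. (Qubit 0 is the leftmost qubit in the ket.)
-0.5478|00⟩ + 0.6274|01⟩ + 0.5535i|11⟩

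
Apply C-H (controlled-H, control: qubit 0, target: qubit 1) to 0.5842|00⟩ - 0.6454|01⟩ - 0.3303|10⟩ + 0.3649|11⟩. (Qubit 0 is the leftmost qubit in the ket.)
0.5842|00⟩ - 0.6454|01⟩ + 0.02447|10⟩ - 0.4916|11⟩

C-H leaves the control-|0⟩ kets |00⟩, |01⟩ unchanged and applies H to qubit 1 on the control-|1⟩ pair (|10⟩, |11⟩).
H = [[1/√2, 1/√2], [1/√2, -1/√2]].
With a = amp(|10⟩) = -0.3303 and b = amp(|11⟩) = 0.3649:
new amp(|10⟩) = (1/√2)·a + (1/√2)·b = 0.02447
new amp(|11⟩) = (1/√2)·a + (-1/√2)·b = -0.4916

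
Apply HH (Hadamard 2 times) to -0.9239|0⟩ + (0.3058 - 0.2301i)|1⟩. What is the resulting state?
-0.9239|0⟩ + (0.3058 - 0.2301i)|1⟩

H² = I, so an even number of Hadamards cancels: H^2 = I and the state is unchanged.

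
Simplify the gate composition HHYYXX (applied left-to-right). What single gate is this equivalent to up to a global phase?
I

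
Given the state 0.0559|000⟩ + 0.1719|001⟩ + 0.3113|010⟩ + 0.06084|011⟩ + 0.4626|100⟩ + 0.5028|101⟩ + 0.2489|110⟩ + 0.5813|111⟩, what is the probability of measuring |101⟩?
0.2528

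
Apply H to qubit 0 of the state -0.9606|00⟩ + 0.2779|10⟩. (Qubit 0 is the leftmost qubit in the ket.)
-0.4827|00⟩ - 0.8758|10⟩

H on qubit 0 mixes each pair of kets that differ only in qubit 0: amplitudes (a, b) of (|…0…⟩, |…1…⟩) become ((a + b)/√2, (a − b)/√2). Kets absent from the input have amplitude 0.
(|00⟩, |10⟩): (a, b) = (-0.9606, 0.2779) → (-0.4827, -0.8758)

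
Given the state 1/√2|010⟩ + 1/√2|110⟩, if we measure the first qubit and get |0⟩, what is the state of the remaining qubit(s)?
|10⟩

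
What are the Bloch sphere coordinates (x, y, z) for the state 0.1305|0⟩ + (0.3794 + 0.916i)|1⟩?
(0.09902, 0.2391, -0.966)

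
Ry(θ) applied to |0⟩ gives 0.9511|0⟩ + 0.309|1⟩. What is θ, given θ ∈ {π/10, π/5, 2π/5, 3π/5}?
π/5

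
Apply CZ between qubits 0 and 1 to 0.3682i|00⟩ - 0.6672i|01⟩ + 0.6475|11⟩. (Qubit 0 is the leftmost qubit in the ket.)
0.3682i|00⟩ - 0.6672i|01⟩ - 0.6475|11⟩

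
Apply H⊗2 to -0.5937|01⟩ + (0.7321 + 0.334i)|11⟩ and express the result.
(0.0692 + 0.167i)|00⟩ + (-0.0692 - 0.167i)|01⟩ + (-0.6629 - 0.167i)|10⟩ + (0.6629 + 0.167i)|11⟩

H⊗2 gives amp(|y⟩) = (1/2) Σ_x (−1)^(x·y) amp(|x⟩), where x·y is the number of positions in which both x and y have a 1.
|00⟩: (-0.5937 + (0.7321 + 0.334i))/2 = (0.0692 + 0.167i)
|01⟩: (0.5937 - (0.7321 + 0.334i))/2 = (-0.0692 - 0.167i)
|10⟩: (-0.5937 - (0.7321 + 0.334i))/2 = (-0.6629 - 0.167i)
|11⟩: (0.5937 + (0.7321 + 0.334i))/2 = (0.6629 + 0.167i)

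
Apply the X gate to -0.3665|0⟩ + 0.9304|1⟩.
0.9304|0⟩ - 0.3665|1⟩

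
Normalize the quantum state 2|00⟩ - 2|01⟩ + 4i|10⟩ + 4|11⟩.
0.3162|00⟩ - 0.3162|01⟩ + 0.6325i|10⟩ + 0.6325|11⟩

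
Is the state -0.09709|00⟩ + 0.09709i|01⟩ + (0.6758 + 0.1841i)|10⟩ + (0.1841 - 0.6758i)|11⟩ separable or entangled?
Separable

Writing the state as a|00⟩ + b|01⟩ + c|10⟩ + d|11⟩, it is a product state iff ad − bc = 0.
Here (a, b, c, d) = (-0.09709, 0.09709i, (0.6758 + 0.1841i), (0.1841 - 0.6758i)): ad − bc = (-0.09709)(0.1841 - 0.6758i) − (0.09709i)(0.6758 + 0.1841i) = 0, so the state is separable.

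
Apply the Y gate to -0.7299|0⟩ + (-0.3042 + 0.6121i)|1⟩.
(0.6121 + 0.3042i)|0⟩ - 0.7299i|1⟩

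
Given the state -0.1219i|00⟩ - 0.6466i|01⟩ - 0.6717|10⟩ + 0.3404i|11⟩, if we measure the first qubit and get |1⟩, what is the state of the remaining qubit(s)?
-0.892|0⟩ + 0.452i|1⟩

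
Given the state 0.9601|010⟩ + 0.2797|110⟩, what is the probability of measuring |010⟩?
0.9218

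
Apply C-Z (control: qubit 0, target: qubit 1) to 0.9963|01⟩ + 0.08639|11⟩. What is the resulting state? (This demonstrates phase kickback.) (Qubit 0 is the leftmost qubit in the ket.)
0.9963|01⟩ - 0.08639|11⟩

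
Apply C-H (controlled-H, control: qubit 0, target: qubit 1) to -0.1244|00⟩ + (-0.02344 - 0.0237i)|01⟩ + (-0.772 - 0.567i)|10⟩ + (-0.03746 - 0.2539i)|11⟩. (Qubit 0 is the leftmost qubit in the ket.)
-0.1244|00⟩ + (-0.02344 - 0.0237i)|01⟩ + (-0.5724 - 0.5805i)|10⟩ + (-0.5194 - 0.2214i)|11⟩

C-H leaves the control-|0⟩ kets |00⟩, |01⟩ unchanged and applies H to qubit 1 on the control-|1⟩ pair (|10⟩, |11⟩).
H = [[1/√2, 1/√2], [1/√2, -1/√2]].
With a = amp(|10⟩) = (-0.772 - 0.567i) and b = amp(|11⟩) = (-0.03746 - 0.2539i):
new amp(|10⟩) = (1/√2)·a + (1/√2)·b = (-0.5724 - 0.5805i)
new amp(|11⟩) = (1/√2)·a + (-1/√2)·b = (-0.5194 - 0.2214i)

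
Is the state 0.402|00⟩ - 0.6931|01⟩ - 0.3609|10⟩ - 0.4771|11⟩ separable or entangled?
Entangled

Writing the state as a|00⟩ + b|01⟩ + c|10⟩ + d|11⟩, it is a product state iff ad − bc = 0.
Here (a, b, c, d) = (0.402, -0.6931, -0.3609, -0.4771): ad − bc = (0.402)(-0.4771) − (-0.6931)(-0.3609) = -0.4419 ≠ 0, so the state is entangled.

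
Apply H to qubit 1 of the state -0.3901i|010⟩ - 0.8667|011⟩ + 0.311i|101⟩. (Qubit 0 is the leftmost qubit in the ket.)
-0.2758i|000⟩ - 0.6128|001⟩ + 0.2758i|010⟩ + 0.6128|011⟩ + 0.2199i|101⟩ + 0.2199i|111⟩

H on qubit 1 mixes each pair of kets that differ only in qubit 1: amplitudes (a, b) of (|…0…⟩, |…1…⟩) become ((a + b)/√2, (a − b)/√2). Kets absent from the input have amplitude 0.
(|000⟩, |010⟩): (a, b) = (0, -0.3901i) → (-0.2758i, 0.2758i)
(|001⟩, |011⟩): (a, b) = (0, -0.8667) → (-0.6128, 0.6128)
(|101⟩, |111⟩): (a, b) = (0.311i, 0) → (0.2199i, 0.2199i)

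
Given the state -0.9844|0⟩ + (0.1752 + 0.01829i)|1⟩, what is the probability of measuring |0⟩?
0.969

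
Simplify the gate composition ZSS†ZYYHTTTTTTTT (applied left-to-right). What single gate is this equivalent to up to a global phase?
H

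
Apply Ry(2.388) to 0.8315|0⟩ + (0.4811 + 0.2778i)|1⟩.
(-0.1414 - 0.2583i)|0⟩ + (0.9502 + 0.1022i)|1⟩

Ry(2.388) = [[cos(θ/2), −sin(θ/2)], [sin(θ/2), cos(θ/2)]]; θ = 2.388, cos(θ/2) ≈ 0.367943, sin(θ/2) ≈ 0.929848.
With a = amp(|0⟩) = 0.8315 and b = amp(|1⟩) = (0.4811 + 0.2778i):
new amp(|0⟩) = (0.367943)·a + (-0.929848)·b = (-0.1414 - 0.2583i)
new amp(|1⟩) = (0.929848)·a + (0.367943)·b = (0.9502 + 0.1022i)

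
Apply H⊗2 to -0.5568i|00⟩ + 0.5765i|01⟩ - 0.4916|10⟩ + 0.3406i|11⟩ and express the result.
(-0.2458 + 0.1802i)|00⟩ + (-0.2458 - 0.737i)|01⟩ + (0.2458 - 0.1605i)|10⟩ + (0.2458 - 0.3964i)|11⟩

H⊗2 gives amp(|y⟩) = (1/2) Σ_x (−1)^(x·y) amp(|x⟩), where x·y is the number of positions in which both x and y have a 1.
|00⟩: (-0.5568i + 0.5765i - 0.4916 + 0.3406i)/2 = (-0.2458 + 0.1802i)
|01⟩: (-0.5568i - 0.5765i - 0.4916 - 0.3406i)/2 = (-0.2458 - 0.737i)
|10⟩: (-0.5568i + 0.5765i + 0.4916 - 0.3406i)/2 = (0.2458 - 0.1605i)
|11⟩: (-0.5568i - 0.5765i + 0.4916 + 0.3406i)/2 = (0.2458 - 0.3964i)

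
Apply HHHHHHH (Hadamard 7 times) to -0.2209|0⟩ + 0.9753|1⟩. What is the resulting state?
0.5334|0⟩ - 0.8458|1⟩

H² = I, so H^7 = H: a single Hadamard. With (a, b) = (-0.2209, 0.9753), H gives ((a + b)/√2, (a − b)/√2) = (0.5334, -0.8458).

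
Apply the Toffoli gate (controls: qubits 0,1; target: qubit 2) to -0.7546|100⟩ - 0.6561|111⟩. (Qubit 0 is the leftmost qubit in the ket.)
-0.7546|100⟩ - 0.6561|110⟩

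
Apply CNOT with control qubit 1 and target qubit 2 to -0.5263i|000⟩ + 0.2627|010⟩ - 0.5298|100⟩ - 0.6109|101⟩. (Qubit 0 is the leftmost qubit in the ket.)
-0.5263i|000⟩ + 0.2627|011⟩ - 0.5298|100⟩ - 0.6109|101⟩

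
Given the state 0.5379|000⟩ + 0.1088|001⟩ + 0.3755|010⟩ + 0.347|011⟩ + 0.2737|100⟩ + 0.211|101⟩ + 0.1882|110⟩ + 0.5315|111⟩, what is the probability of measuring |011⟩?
0.1204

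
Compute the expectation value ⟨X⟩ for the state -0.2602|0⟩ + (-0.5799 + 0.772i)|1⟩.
0.3018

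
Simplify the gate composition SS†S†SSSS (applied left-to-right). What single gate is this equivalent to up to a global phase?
S†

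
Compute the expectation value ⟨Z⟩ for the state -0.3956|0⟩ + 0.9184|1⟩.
-0.687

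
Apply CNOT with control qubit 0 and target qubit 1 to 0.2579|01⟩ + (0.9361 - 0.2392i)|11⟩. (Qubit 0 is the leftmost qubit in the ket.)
0.2579|01⟩ + (0.9361 - 0.2392i)|10⟩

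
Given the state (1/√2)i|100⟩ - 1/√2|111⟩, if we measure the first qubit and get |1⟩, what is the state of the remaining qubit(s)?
(1/√2)i|00⟩ - 1/√2|11⟩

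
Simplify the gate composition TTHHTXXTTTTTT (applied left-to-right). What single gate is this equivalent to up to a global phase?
T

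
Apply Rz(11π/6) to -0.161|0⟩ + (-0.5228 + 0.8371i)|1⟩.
(0.1555 + 0.04167i)|0⟩ + (0.2883 - 0.9439i)|1⟩

Rz(11π/6) = [[e^(−iθ/2), 0], [0, e^(iθ/2)]] with e^(±iθ/2) = cos(θ/2) ± i·sin(θ/2); θ = 11π/6, cos(θ/2) ≈ -0.965926, sin(θ/2) ≈ 0.258819.
With a = amp(|0⟩) = -0.161 and b = amp(|1⟩) = (-0.5228 + 0.8371i):
new amp(|0⟩) = (-0.965926 - 0.258819i)·a = (0.1555 + 0.04167i)
new amp(|1⟩) = (-0.965926 + 0.258819i)·b = (0.2883 - 0.9439i)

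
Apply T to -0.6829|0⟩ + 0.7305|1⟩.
-0.6829|0⟩ + (0.5165 + 0.5165i)|1⟩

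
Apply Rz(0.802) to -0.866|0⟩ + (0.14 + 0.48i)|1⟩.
(-0.7973 + 0.338i)|0⟩ + (-0.05847 + 0.4966i)|1⟩

Rz(0.802) = [[e^(−iθ/2), 0], [0, e^(iθ/2)]] with e^(±iθ/2) = cos(θ/2) ± i·sin(θ/2); θ = 0.802, cos(θ/2) ≈ 0.920671, sin(θ/2) ≈ 0.390339.
With a = amp(|0⟩) = -0.866 and b = amp(|1⟩) = (0.14 + 0.48i):
new amp(|0⟩) = (0.920671 - 0.390339i)·a = (-0.7973 + 0.338i)
new amp(|1⟩) = (0.920671 + 0.390339i)·b = (-0.05847 + 0.4966i)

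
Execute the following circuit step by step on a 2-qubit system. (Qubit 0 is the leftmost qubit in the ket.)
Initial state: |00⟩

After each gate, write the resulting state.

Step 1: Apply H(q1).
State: 1/√2|00⟩ + 1/√2|01⟩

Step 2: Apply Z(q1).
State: 1/√2|00⟩ - 1/√2|01⟩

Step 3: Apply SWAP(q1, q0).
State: 1/√2|00⟩ - 1/√2|10⟩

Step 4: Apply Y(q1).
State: (1/√2)i|01⟩ - (1/√2)i|11⟩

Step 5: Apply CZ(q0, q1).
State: (1/√2)i|01⟩ + (1/√2)i|11⟩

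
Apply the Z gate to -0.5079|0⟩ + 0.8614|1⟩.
-0.5079|0⟩ - 0.8614|1⟩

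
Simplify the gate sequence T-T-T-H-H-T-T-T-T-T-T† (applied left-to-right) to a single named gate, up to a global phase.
T†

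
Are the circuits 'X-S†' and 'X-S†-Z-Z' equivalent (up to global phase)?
Yes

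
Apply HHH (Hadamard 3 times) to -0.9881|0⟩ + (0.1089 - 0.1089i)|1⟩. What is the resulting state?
(-0.6217 - 0.077i)|0⟩ + (-0.7757 + 0.077i)|1⟩

H² = I, so H^3 = H: a single Hadamard. With (a, b) = (-0.9881, (0.1089 - 0.1089i)), H gives ((a + b)/√2, (a − b)/√2) = ((-0.6217 - 0.077i), (-0.7757 + 0.077i)).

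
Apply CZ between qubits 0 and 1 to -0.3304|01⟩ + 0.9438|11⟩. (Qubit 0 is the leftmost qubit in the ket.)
-0.3304|01⟩ - 0.9438|11⟩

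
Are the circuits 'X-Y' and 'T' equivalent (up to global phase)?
No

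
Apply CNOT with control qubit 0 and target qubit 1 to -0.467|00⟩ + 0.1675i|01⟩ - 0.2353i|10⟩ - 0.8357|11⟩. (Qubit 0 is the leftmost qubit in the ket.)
-0.467|00⟩ + 0.1675i|01⟩ - 0.8357|10⟩ - 0.2353i|11⟩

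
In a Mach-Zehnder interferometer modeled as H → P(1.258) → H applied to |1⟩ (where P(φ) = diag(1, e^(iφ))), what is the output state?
(0.3461 - 0.4757i)|0⟩ + (0.6539 + 0.4757i)|1⟩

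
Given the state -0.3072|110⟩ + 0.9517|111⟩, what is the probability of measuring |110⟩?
0.09437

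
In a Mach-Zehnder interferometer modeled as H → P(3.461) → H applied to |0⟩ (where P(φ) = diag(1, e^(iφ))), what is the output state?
(0.02529 - 0.157i)|0⟩ + (0.9747 + 0.157i)|1⟩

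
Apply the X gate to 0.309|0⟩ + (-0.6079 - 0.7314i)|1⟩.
(-0.6079 - 0.7314i)|0⟩ + 0.309|1⟩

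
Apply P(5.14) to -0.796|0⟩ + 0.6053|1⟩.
-0.796|0⟩ + (0.251 - 0.5508i)|1⟩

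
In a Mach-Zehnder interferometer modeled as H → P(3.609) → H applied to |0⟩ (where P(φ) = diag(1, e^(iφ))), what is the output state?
(0.05363 - 0.2253i)|0⟩ + (0.9464 + 0.2253i)|1⟩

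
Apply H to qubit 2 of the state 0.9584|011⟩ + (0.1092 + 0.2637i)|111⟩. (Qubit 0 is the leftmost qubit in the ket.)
0.6777|010⟩ - 0.6777|011⟩ + (0.07722 + 0.1865i)|110⟩ + (-0.07722 - 0.1865i)|111⟩

H on qubit 2 mixes each pair of kets that differ only in qubit 2: amplitudes (a, b) of (|…0…⟩, |…1…⟩) become ((a + b)/√2, (a − b)/√2). Kets absent from the input have amplitude 0.
(|010⟩, |011⟩): (a, b) = (0, 0.9584) → (0.6777, -0.6777)
(|110⟩, |111⟩): (a, b) = (0, (0.1092 + 0.2637i)) → ((0.07722 + 0.1865i), (-0.07722 - 0.1865i))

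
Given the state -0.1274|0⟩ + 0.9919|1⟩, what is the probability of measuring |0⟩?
0.01623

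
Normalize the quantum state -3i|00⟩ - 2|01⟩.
-0.8321i|00⟩ - 0.5547|01⟩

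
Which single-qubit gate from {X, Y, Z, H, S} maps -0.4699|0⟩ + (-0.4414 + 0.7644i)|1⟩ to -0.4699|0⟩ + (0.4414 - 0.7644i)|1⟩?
Z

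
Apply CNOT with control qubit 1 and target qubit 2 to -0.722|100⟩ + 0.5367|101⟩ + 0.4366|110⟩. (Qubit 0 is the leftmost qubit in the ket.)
-0.722|100⟩ + 0.5367|101⟩ + 0.4366|111⟩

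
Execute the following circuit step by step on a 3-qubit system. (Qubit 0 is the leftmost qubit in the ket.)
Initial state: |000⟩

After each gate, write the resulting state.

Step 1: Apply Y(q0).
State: i|100⟩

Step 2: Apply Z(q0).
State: -i|100⟩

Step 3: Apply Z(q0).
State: i|100⟩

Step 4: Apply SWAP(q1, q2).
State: i|100⟩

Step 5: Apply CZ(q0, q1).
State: i|100⟩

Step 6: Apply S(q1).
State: i|100⟩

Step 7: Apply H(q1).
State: (1/√2)i|100⟩ + (1/√2)i|110⟩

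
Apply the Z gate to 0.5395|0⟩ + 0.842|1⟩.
0.5395|0⟩ - 0.842|1⟩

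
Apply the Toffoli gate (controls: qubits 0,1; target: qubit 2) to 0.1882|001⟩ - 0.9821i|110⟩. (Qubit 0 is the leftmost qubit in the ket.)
0.1882|001⟩ - 0.9821i|111⟩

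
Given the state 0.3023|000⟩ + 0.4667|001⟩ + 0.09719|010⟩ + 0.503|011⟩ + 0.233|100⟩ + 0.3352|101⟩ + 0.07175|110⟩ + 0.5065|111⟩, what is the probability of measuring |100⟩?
0.05429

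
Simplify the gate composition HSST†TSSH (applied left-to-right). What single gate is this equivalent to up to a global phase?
I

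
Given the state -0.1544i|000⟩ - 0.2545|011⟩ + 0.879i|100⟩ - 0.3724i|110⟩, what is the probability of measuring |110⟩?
0.1387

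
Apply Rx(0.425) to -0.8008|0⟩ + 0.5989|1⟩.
(-0.7828 - 0.1263i)|0⟩ + (0.5854 + 0.1689i)|1⟩

Rx(0.425) = [[cos(θ/2), −i·sin(θ/2)], [−i·sin(θ/2), cos(θ/2)]]; θ = 0.425, cos(θ/2) ≈ 0.977507, sin(θ/2) ≈ 0.210904.
With a = amp(|0⟩) = -0.8008 and b = amp(|1⟩) = 0.5989:
new amp(|0⟩) = (0.977507)·a + (-0.210904i)·b = (-0.7828 - 0.1263i)
new amp(|1⟩) = (-0.210904i)·a + (0.977507)·b = (0.5854 + 0.1689i)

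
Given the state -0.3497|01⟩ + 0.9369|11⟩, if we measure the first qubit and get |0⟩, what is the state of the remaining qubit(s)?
-|1⟩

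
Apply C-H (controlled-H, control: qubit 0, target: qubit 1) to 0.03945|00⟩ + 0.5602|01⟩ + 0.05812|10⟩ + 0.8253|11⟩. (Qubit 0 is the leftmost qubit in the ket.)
0.03945|00⟩ + 0.5602|01⟩ + 0.6247|10⟩ - 0.5425|11⟩

C-H leaves the control-|0⟩ kets |00⟩, |01⟩ unchanged and applies H to qubit 1 on the control-|1⟩ pair (|10⟩, |11⟩).
H = [[1/√2, 1/√2], [1/√2, -1/√2]].
With a = amp(|10⟩) = 0.05812 and b = amp(|11⟩) = 0.8253:
new amp(|10⟩) = (1/√2)·a + (1/√2)·b = 0.6247
new amp(|11⟩) = (1/√2)·a + (-1/√2)·b = -0.5425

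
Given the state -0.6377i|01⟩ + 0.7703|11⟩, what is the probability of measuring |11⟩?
0.5934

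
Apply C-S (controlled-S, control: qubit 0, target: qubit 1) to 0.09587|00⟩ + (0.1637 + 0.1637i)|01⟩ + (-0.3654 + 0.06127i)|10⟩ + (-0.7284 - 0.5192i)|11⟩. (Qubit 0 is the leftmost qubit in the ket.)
0.09587|00⟩ + (0.1637 + 0.1637i)|01⟩ + (-0.3654 + 0.06127i)|10⟩ + (0.5192 - 0.7284i)|11⟩

C-S leaves the control-|0⟩ kets |00⟩, |01⟩ unchanged and applies S to qubit 1 on the control-|1⟩ pair (|10⟩, |11⟩).
S = [[1, 0], [0, i]].
With a = amp(|10⟩) = (-0.3654 + 0.06127i) and b = amp(|11⟩) = (-0.7284 - 0.5192i):
new amp(|10⟩) = (1)·a = (-0.3654 + 0.06127i)
new amp(|11⟩) = (i)·b = (0.5192 - 0.7284i)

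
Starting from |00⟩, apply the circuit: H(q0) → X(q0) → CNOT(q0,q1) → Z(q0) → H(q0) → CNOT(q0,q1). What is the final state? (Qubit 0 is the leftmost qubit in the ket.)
1/2|00⟩ - 1/2|01⟩ + 1/2|10⟩ + 1/2|11⟩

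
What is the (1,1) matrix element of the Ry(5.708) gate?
-0.9589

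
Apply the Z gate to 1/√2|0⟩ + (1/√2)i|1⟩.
1/√2|0⟩ - (1/√2)i|1⟩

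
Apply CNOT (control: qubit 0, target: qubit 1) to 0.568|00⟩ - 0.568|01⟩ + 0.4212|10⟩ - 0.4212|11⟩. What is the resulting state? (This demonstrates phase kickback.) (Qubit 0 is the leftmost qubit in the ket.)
0.568|00⟩ - 0.568|01⟩ - 0.4212|10⟩ + 0.4212|11⟩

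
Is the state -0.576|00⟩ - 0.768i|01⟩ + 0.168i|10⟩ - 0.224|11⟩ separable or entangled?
Separable

Writing the state as a|00⟩ + b|01⟩ + c|10⟩ + d|11⟩, it is a product state iff ad − bc = 0.
Here (a, b, c, d) = (-0.576, -0.768i, 0.168i, -0.224): ad − bc = (-0.576)(-0.224) − (-0.768i)(0.168i) = 0, so the state is separable.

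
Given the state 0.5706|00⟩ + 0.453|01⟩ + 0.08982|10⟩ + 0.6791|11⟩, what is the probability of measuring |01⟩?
0.2052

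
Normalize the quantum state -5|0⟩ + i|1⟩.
-0.9806|0⟩ + 0.1961i|1⟩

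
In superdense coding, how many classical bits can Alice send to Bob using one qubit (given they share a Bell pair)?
2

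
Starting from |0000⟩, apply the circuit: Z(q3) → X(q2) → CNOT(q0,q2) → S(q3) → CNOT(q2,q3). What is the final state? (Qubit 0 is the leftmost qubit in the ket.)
|0011⟩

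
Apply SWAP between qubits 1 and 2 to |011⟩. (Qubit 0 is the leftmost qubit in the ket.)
|011⟩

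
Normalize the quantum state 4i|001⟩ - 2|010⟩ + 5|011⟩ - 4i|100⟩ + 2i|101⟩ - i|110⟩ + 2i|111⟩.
0.4781i|001⟩ - 0.239|010⟩ + 0.5976|011⟩ - 0.4781i|100⟩ + 0.239i|101⟩ - 0.1195i|110⟩ + 0.239i|111⟩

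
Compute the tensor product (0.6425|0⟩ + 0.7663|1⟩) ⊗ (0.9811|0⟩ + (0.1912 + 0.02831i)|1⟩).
0.6304|00⟩ + (0.1228 + 0.01819i)|01⟩ + 0.7518|10⟩ + (0.1465 + 0.02169i)|11⟩

amp(|b₁b₂…⟩) = product of the factor amplitudes for bits b₁, b₂, …; only kets whose every factor amplitude is nonzero survive.
|00⟩: (0.6425)(0.9811) = 0.6304
|01⟩: (0.6425)(0.1912 + 0.02831i) = (0.1228 + 0.01819i)
|10⟩: (0.7663)(0.9811) = 0.7518
|11⟩: (0.7663)(0.1912 + 0.02831i) = (0.1465 + 0.02169i)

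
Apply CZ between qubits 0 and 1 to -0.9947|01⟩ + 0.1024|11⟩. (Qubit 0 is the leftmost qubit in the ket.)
-0.9947|01⟩ - 0.1024|11⟩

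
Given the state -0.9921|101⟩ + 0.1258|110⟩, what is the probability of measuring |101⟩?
0.9843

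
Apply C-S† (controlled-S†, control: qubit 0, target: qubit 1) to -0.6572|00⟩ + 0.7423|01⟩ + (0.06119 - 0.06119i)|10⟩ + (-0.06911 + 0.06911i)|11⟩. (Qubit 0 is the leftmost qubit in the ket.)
-0.6572|00⟩ + 0.7423|01⟩ + (0.06119 - 0.06119i)|10⟩ + (0.06911 + 0.06911i)|11⟩

C-S† leaves the control-|0⟩ kets |00⟩, |01⟩ unchanged and applies S† to qubit 1 on the control-|1⟩ pair (|10⟩, |11⟩).
S† = [[1, 0], [0, -i]].
With a = amp(|10⟩) = (0.06119 - 0.06119i) and b = amp(|11⟩) = (-0.06911 + 0.06911i):
new amp(|10⟩) = (1)·a = (0.06119 - 0.06119i)
new amp(|11⟩) = (-i)·b = (0.06911 + 0.06911i)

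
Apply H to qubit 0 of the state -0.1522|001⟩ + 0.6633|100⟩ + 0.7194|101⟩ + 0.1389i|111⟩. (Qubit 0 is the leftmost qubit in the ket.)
0.469|000⟩ + 0.4011|001⟩ + 0.09822i|011⟩ - 0.469|100⟩ - 0.6163|101⟩ - 0.09822i|111⟩

H on qubit 0 mixes each pair of kets that differ only in qubit 0: amplitudes (a, b) of (|…0…⟩, |…1…⟩) become ((a + b)/√2, (a − b)/√2). Kets absent from the input have amplitude 0.
(|000⟩, |100⟩): (a, b) = (0, 0.6633) → (0.469, -0.469)
(|001⟩, |101⟩): (a, b) = (-0.1522, 0.7194) → (0.4011, -0.6163)
(|011⟩, |111⟩): (a, b) = (0, 0.1389i) → (0.09822i, -0.09822i)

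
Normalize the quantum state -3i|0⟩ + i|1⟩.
-0.9487i|0⟩ + 0.3162i|1⟩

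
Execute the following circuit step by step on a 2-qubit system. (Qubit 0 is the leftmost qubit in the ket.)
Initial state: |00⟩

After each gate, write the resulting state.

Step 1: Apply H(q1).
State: 1/√2|00⟩ + 1/√2|01⟩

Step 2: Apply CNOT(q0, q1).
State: 1/√2|00⟩ + 1/√2|01⟩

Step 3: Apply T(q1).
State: 1/√2|00⟩ + (1/2 + (1/2)i)|01⟩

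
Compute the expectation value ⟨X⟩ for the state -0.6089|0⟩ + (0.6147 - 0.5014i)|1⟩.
-0.7486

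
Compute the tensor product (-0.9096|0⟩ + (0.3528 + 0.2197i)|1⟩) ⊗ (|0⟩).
-0.9096|00⟩ + (0.3528 + 0.2197i)|10⟩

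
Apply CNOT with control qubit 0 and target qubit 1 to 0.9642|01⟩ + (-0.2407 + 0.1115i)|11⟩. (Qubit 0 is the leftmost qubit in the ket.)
0.9642|01⟩ + (-0.2407 + 0.1115i)|10⟩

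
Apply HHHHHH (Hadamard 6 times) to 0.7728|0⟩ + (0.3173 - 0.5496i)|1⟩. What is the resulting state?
0.7728|0⟩ + (0.3173 - 0.5496i)|1⟩

H² = I, so an even number of Hadamards cancels: H^6 = I and the state is unchanged.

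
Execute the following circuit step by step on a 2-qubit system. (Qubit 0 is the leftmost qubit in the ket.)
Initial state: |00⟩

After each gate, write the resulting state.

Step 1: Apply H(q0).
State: 1/√2|00⟩ + 1/√2|10⟩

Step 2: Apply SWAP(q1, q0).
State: 1/√2|00⟩ + 1/√2|01⟩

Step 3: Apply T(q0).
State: 1/√2|00⟩ + 1/√2|01⟩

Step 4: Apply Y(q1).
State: -(1/√2)i|00⟩ + (1/√2)i|01⟩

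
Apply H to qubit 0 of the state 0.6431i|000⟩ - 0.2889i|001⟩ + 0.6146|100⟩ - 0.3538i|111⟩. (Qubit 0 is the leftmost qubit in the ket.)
(0.4346 + 0.4547i)|000⟩ - 0.2043i|001⟩ - 0.2502i|011⟩ + (-0.4346 + 0.4547i)|100⟩ - 0.2043i|101⟩ + 0.2502i|111⟩

H on qubit 0 mixes each pair of kets that differ only in qubit 0: amplitudes (a, b) of (|…0…⟩, |…1…⟩) become ((a + b)/√2, (a − b)/√2). Kets absent from the input have amplitude 0.
(|000⟩, |100⟩): (a, b) = (0.6431i, 0.6146) → ((0.4346 + 0.4547i), (-0.4346 + 0.4547i))
(|001⟩, |101⟩): (a, b) = (-0.2889i, 0) → (-0.2043i, -0.2043i)
(|011⟩, |111⟩): (a, b) = (0, -0.3538i) → (-0.2502i, 0.2502i)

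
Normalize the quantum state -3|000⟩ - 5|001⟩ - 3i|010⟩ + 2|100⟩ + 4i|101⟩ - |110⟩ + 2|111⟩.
-0.3638|000⟩ - 0.6063|001⟩ - 0.3638i|010⟩ + 0.2425|100⟩ + 0.4851i|101⟩ - 0.1213|110⟩ + 0.2425|111⟩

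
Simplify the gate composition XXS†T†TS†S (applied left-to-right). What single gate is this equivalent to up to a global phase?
S†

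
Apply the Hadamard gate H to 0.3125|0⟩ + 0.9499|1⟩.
0.8927|0⟩ - 0.4507|1⟩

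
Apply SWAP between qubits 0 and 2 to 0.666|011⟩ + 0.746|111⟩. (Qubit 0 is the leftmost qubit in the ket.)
0.666|110⟩ + 0.746|111⟩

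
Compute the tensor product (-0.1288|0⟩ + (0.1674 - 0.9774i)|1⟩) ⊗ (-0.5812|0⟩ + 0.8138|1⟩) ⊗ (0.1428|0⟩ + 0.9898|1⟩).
0.01069|000⟩ + 0.0741|001⟩ - 0.01497|010⟩ - 0.1037|011⟩ + (-0.01389 + 0.08112i)|100⟩ + (-0.0963 + 0.5623i)|101⟩ + (0.01945 - 0.1136i)|110⟩ + (0.1348 - 0.7873i)|111⟩

amp(|b₁b₂…⟩) = product of the factor amplitudes for bits b₁, b₂, …; only kets whose every factor amplitude is nonzero survive.
|000⟩: (-0.1288)(-0.5812)(0.1428) = 0.01069
|001⟩: (-0.1288)(-0.5812)(0.9898) = 0.0741
|010⟩: (-0.1288)(0.8138)(0.1428) = -0.01497
|011⟩: (-0.1288)(0.8138)(0.9898) = -0.1037
|100⟩: (0.1674 - 0.9774i)(-0.5812)(0.1428) = (-0.01389 + 0.08112i)
|101⟩: (0.1674 - 0.9774i)(-0.5812)(0.9898) = (-0.0963 + 0.5623i)
|110⟩: (0.1674 - 0.9774i)(0.8138)(0.1428) = (0.01945 - 0.1136i)
|111⟩: (0.1674 - 0.9774i)(0.8138)(0.9898) = (0.1348 - 0.7873i)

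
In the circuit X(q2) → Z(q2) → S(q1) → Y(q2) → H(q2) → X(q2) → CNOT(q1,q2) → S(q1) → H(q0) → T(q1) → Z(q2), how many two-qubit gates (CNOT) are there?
1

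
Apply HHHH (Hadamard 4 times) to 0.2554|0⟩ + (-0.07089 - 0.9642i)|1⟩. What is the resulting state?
0.2554|0⟩ + (-0.07089 - 0.9642i)|1⟩

H² = I, so an even number of Hadamards cancels: H^4 = I and the state is unchanged.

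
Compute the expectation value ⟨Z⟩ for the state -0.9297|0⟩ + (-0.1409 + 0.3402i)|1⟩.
0.7288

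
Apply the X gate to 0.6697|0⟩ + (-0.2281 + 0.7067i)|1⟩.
(-0.2281 + 0.7067i)|0⟩ + 0.6697|1⟩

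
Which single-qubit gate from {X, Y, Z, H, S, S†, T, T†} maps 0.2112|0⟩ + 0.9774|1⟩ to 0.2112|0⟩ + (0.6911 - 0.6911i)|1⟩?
T†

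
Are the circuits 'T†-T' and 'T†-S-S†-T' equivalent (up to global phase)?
Yes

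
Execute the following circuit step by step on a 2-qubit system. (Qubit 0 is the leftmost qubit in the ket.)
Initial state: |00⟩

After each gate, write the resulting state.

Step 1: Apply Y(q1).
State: i|01⟩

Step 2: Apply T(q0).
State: i|01⟩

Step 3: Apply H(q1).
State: (1/√2)i|00⟩ - (1/√2)i|01⟩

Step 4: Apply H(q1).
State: i|01⟩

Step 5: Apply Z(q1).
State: -i|01⟩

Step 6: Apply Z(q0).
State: -i|01⟩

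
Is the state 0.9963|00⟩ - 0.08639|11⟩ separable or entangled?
Entangled

Writing the state as a|00⟩ + b|01⟩ + c|10⟩ + d|11⟩, it is a product state iff ad − bc = 0.
Here (a, b, c, d) = (0.9963, 0, 0, -0.08639): ad − bc = (0.9963)(-0.08639) − (0)(0) = -0.08607 ≠ 0, so the state is entangled.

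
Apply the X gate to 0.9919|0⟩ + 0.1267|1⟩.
0.1267|0⟩ + 0.9919|1⟩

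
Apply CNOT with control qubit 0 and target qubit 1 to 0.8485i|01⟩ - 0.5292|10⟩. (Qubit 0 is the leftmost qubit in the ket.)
0.8485i|01⟩ - 0.5292|11⟩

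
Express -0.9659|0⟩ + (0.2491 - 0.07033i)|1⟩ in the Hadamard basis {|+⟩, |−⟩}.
(-0.5069 - 0.04973i)|+⟩ + (-0.8591 + 0.04973i)|−⟩

With |ψ⟩ = α|0⟩ + β|1⟩, the Hadamard-basis coefficients are ⟨+|ψ⟩ = (α + β)/√2 and ⟨−|ψ⟩ = (α − β)/√2.
Here α = -0.9659, β = (0.2491 - 0.07033i): (α + β)/√2 = (-0.5069 - 0.04973i), (α − β)/√2 = (-0.8591 + 0.04973i).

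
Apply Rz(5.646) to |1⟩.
(-0.9497 + 0.3132i)|1⟩

Rz(5.646) = [[e^(−iθ/2), 0], [0, e^(iθ/2)]] with e^(±iθ/2) = cos(θ/2) ± i·sin(θ/2); θ = 5.646, cos(θ/2) ≈ -0.949677, sin(θ/2) ≈ 0.31323.
With a = amp(|0⟩) = 0 and b = amp(|1⟩) = 1:
new amp(|0⟩) = (-0.949677 - 0.31323i)·a = 0
new amp(|1⟩) = (-0.949677 + 0.31323i)·b = (-0.9497 + 0.3132i)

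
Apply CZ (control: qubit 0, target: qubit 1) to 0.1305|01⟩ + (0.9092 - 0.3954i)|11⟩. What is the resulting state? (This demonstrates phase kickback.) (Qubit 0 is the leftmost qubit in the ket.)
0.1305|01⟩ + (-0.9092 + 0.3954i)|11⟩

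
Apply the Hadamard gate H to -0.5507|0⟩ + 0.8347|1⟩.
0.2008|0⟩ - 0.9796|1⟩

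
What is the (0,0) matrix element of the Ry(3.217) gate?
-0.03769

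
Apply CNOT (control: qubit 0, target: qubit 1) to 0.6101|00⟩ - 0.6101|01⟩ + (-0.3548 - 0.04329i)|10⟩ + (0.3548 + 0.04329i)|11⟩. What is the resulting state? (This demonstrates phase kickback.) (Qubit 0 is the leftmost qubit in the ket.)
0.6101|00⟩ - 0.6101|01⟩ + (0.3548 + 0.04329i)|10⟩ + (-0.3548 - 0.04329i)|11⟩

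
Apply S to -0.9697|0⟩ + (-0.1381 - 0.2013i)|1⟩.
-0.9697|0⟩ + (0.2013 - 0.1381i)|1⟩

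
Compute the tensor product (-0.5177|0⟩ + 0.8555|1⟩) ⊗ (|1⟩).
-0.5177|01⟩ + 0.8555|11⟩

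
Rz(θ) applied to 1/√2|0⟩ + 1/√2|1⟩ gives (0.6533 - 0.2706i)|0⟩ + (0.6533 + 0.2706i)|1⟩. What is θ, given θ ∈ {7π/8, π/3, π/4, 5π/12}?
π/4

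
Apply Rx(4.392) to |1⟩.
-0.8108i|0⟩ - 0.5853|1⟩

Rx(4.392) = [[cos(θ/2), −i·sin(θ/2)], [−i·sin(θ/2), cos(θ/2)]]; θ = 4.392, cos(θ/2) ≈ -0.585262, sin(θ/2) ≈ 0.810844.
With a = amp(|0⟩) = 0 and b = amp(|1⟩) = 1:
new amp(|0⟩) = (-0.585262)·a + (-0.810844i)·b = -0.8108i
new amp(|1⟩) = (-0.810844i)·a + (-0.585262)·b = -0.5853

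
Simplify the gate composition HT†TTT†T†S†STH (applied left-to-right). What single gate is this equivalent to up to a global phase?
I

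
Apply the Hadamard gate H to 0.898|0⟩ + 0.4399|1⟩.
0.946|0⟩ + 0.3239|1⟩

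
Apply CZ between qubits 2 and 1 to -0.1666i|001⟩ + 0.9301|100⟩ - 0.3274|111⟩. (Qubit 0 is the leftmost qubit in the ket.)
-0.1666i|001⟩ + 0.9301|100⟩ + 0.3274|111⟩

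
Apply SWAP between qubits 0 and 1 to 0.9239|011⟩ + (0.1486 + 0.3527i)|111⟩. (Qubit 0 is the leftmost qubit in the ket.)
0.9239|101⟩ + (0.1486 + 0.3527i)|111⟩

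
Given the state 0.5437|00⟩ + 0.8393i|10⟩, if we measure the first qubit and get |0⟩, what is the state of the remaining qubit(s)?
|0⟩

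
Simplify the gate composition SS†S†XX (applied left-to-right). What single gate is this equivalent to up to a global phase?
S†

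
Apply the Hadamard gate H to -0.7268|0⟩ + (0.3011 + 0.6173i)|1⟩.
(-0.301 + 0.4365i)|0⟩ + (-0.7268 - 0.4365i)|1⟩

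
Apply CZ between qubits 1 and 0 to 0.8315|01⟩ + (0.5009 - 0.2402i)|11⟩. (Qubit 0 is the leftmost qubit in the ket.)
0.8315|01⟩ + (-0.5009 + 0.2402i)|11⟩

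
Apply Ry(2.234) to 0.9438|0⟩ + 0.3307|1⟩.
0.1165|0⟩ + 0.9932|1⟩

Ry(2.234) = [[cos(θ/2), −sin(θ/2)], [sin(θ/2), cos(θ/2)]]; θ = 2.234, cos(θ/2) ≈ 0.438381, sin(θ/2) ≈ 0.898789.
With a = amp(|0⟩) = 0.9438 and b = amp(|1⟩) = 0.3307:
new amp(|0⟩) = (0.438381)·a + (-0.898789)·b = 0.1165
new amp(|1⟩) = (0.898789)·a + (0.438381)·b = 0.9932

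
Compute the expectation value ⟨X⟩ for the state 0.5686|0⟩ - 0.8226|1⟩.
-0.9355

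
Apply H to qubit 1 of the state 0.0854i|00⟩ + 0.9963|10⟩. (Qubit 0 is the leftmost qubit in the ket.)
0.06039i|00⟩ + 0.06039i|01⟩ + 0.7045|10⟩ + 0.7045|11⟩

H on qubit 1 mixes each pair of kets that differ only in qubit 1: amplitudes (a, b) of (|…0…⟩, |…1…⟩) become ((a + b)/√2, (a − b)/√2). Kets absent from the input have amplitude 0.
(|00⟩, |01⟩): (a, b) = (0.0854i, 0) → (0.06039i, 0.06039i)
(|10⟩, |11⟩): (a, b) = (0.9963, 0) → (0.7045, 0.7045)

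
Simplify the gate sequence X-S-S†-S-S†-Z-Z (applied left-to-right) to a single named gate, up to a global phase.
X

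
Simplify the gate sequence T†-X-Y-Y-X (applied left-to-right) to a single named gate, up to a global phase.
T†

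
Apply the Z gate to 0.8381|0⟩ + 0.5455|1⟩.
0.8381|0⟩ - 0.5455|1⟩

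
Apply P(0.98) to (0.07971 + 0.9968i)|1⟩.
(-0.7834 + 0.6214i)|1⟩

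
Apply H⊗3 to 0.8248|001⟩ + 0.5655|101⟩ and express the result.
0.4915|000⟩ - 0.4915|001⟩ + 0.4915|010⟩ - 0.4915|011⟩ + 0.09168|100⟩ - 0.09168|101⟩ + 0.09168|110⟩ - 0.09168|111⟩

H⊗3 gives amp(|y⟩) = (1/2√2) Σ_x (−1)^(x·y) amp(|x⟩), where x·y is the number of positions in which both x and y have a 1.
|000⟩: (0.8248 + 0.5655)/(2√2) = 0.4915
|001⟩: (-0.8248 - 0.5655)/(2√2) = -0.4915
|010⟩: (0.8248 + 0.5655)/(2√2) = 0.4915
|011⟩: (-0.8248 - 0.5655)/(2√2) = -0.4915
|100⟩: (0.8248 - 0.5655)/(2√2) = 0.09168
|101⟩: (-0.8248 + 0.5655)/(2√2) = -0.09168
|110⟩: (0.8248 - 0.5655)/(2√2) = 0.09168
|111⟩: (-0.8248 + 0.5655)/(2√2) = -0.09168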